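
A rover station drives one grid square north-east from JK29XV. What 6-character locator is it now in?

JK39aw

Longitude subsquare x = 23; +1 → 24, wraps to 0 = a, carry into square.
Longitude square 2; +1 → 3.
Latitude subsquare v = 21; +1 → 22 = w.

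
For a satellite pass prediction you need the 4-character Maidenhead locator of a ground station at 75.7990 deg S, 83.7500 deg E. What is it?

Add 180° to longitude and 90° to latitude: 263.75, 14.20.
Field (20°×10°, letters A–R): lon ⌊263.75/20⌋ = 13 → N; lat ⌊14.20/10⌋ = 1 → B.
Square (2°×1°, digits 0–9): lon ⌊3.75/2⌋ = 1; lat ⌊4.20/1⌋ = 4.

NB14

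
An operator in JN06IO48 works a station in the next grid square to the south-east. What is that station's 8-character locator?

JN06io57

Longitude extended square 4; +1 → 5.
Latitude extended square 8; −1 → 7.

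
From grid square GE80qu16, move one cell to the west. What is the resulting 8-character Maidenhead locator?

GE80qu06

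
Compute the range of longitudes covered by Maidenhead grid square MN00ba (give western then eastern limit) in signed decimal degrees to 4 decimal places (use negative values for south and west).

60.0833, 60.1667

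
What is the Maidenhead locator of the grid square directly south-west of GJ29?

GJ18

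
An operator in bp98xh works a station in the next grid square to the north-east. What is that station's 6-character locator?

Longitude subsquare x = 23; +1 → 24, wraps to 0 = a, carry into square.
Longitude square 9; +1 → 10, wraps to 0, carry into field.
Longitude field B = 1; +1 → 2 = C.
Latitude subsquare h = 7; +1 → 8 = i.

CP08ai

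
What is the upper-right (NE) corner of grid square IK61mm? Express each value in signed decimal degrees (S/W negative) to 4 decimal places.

11.5417, -6.9167

Field I=8, K=10: +8·20° lon, +10·10° lat → SW at lon -20°, lat 10°.
Square 6, 1: +6·2° lon, +1·1° lat → SW at lon -8°, lat 11°.
Subsquare m=12, m=12: +12·0.0833333° lon, +12·0.0416667° lat → SW at lon -7°, lat 11.5°.
Cell spans 0.0833333° lon × 0.0416667° lat. NE corner is SW corner plus one full cell.
latitude 11.5417, longitude -6.9167.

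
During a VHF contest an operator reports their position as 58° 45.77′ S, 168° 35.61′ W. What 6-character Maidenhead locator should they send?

AD51qf

Shift to the Maidenhead origin (180°W, 90°S): lon 11.4065, lat 31.2372.
Field: lon ⌊11.4065/20⌋ = 0 → A; lat ⌊31.2372/10⌋ = 3 → D.
Square: lon ⌊11.4065/2⌋ = 5; lat ⌊1.2372/1⌋ = 1.
Subsquare: lon ⌊1.4065/0.0833333⌋ = 16 → q; lat ⌊0.2372/0.0416667⌋ = 5 → f.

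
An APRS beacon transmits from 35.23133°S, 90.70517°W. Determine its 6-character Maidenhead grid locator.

Add 180° to longitude and 90° to latitude: 89.2948, 54.7687.
Field: lon ⌊89.2948/20⌋ = 4 → E; lat ⌊54.7687/10⌋ = 5 → F.
Square: lon ⌊9.2948/2⌋ = 4; lat ⌊4.7687/1⌋ = 4.
Subsquare: lon ⌊1.2948/0.0833333⌋ = 15 → p; lat ⌊0.7687/0.0416667⌋ = 18 → s.

EF44ps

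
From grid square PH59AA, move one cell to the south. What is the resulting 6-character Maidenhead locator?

Latitude subsquare a = 0; −1 → -1, wraps to 23 = x, carry into square.
Latitude square 9; −1 → 8.
The longitude characters are unchanged.

PH58ax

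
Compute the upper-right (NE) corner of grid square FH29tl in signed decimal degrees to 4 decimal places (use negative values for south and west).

-10.5000, -74.3333

Field F=5, H=7: +5·20° lon, +7·10° lat → SW at lon -80°, lat -20°.
Square 2, 9: +2·2° lon, +9·1° lat → SW at lon -76°, lat -11°.
Subsquare t=19, l=11: +19·0.0833333° lon, +11·0.0416667° lat → SW at lon -74.4167°, lat -10.5417°.
Cell spans 0.0833333° lon × 0.0416667° lat. NE corner is SW corner plus one full cell.
latitude -10.5000, longitude -74.3333.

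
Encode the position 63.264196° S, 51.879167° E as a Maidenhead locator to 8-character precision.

Shift to the Maidenhead origin (180°W, 90°S): lon 231.87917, lat 26.73580.
Field: 231.87917/20 → 11 → L, 26.73580/10 → 2 → C; chars LC.
Square: 11.87917/2 → 5, 6.73580/1 → 6; chars 56.
Subsquare: 1.87917/0.0833333 → 22 → w, 0.73580/0.0416667 → 17 → r; chars wr.
Extended square: 0.04583/0.00833333 → 5, 0.02747/0.00416667 → 6; chars 56.

LC56wr56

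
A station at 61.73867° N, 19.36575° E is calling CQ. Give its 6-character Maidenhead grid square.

JP91qr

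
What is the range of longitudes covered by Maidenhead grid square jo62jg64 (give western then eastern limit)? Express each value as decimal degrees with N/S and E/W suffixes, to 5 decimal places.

Field J=9, O=14: +9·20° lon, +14·10° lat → SW at lon 0°, lat 50°.
Square 6, 2: +6·2° lon, +2·1° lat → SW at lon 12°, lat 52°.
Subsquare j=9, g=6: +9·0.0833333° lon, +6·0.0416667° lat → SW at lon 12.75°, lat 52.25°.
Extended square 6, 4: +6·0.00833333° lon, +4·0.00416667° lat → SW at lon 12.8°, lat 52.2667°.
Cell spans 0.00833333° lon × 0.00416667° lat.
west 12.80000° E, east 12.80833° E.

12.80000° E, 12.80833° E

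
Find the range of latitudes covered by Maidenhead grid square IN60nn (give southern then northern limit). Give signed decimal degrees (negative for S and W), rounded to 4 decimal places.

40.5417, 40.5833

Field I=8, N=13: +8·20° lon, +13·10° lat → SW at lon -20°, lat 40°.
Square 6, 0: +6·2° lon, +0·1° lat → SW at lon -8°, lat 40°.
Subsquare n=13, n=13: +13·0.0833333° lon, +13·0.0416667° lat → SW at lon -6.91667°, lat 40.5417°.
Cell spans 0.0833333° lon × 0.0416667° lat.
south 40.5417, north 40.5833.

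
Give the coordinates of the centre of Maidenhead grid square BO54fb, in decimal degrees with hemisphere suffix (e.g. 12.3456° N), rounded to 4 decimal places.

54.0625° N, 149.5417° W

Field B=1, O=14: +1·20° lon, +14·10° lat → SW at lon -160°, lat 50°.
Square 5, 4: +5·2° lon, +4·1° lat → SW at lon -150°, lat 54°.
Subsquare f=5, b=1: +5·0.0833333° lon, +1·0.0416667° lat → SW at lon -149.583°, lat 54.0417°.
Cell spans 0.0833333° lon × 0.0416667° lat. Centre is SW corner plus half of each.
latitude 54.0625° N, longitude 149.5417° W.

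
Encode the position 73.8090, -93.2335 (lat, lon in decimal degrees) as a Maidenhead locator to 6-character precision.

EQ33jt

Add 180° to longitude and 90° to latitude: 86.7665, 163.8090.
Field (20°×10°, letters A–R): 86.7665/20 → 4 → E, 163.8090/10 → 16 → Q; chars EQ.
Square (2°×1°, digits 0–9): 6.7665/2 → 3, 3.8090/1 → 3; chars 33.
Subsquare (5′×2.5′, letters a–x): 0.7665/0.0833333 → 9 → j, 0.8090/0.0416667 → 19 → t; chars jt.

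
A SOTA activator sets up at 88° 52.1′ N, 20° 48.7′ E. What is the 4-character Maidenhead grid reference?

KR08

Shift to the Maidenhead origin (180°W, 90°S): lon 200.81, lat 178.87.
Field: 200.81/20 → 10 → K, 178.87/10 → 17 → R; chars KR.
Square: 0.81/2 → 0, 8.87/1 → 8; chars 08.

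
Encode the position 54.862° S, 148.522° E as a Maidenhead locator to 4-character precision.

Offset from 180°W / 90°S: lon 328.52°, lat 35.14°.
Field: lon ⌊328.52/20⌋ = 16 → Q; lat ⌊35.14/10⌋ = 3 → D.
Square: lon ⌊8.52/2⌋ = 4; lat ⌊5.14/1⌋ = 5.

QD45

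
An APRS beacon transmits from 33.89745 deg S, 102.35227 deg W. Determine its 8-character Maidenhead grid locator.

DF86tc74

Shift to the Maidenhead origin (180°W, 90°S): lon 77.64773, lat 56.10255.
Field: 77.64773/20 → 3 → D, 56.10255/10 → 5 → F; chars DF.
Square: 17.64773/2 → 8, 6.10255/1 → 6; chars 86.
Subsquare: 1.64773/0.0833333 → 19 → t, 0.10255/0.0416667 → 2 → c; chars tc.
Extended square: 0.06440/0.00833333 → 7, 0.01922/0.00416667 → 4; chars 74.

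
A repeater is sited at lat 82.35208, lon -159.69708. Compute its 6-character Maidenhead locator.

BR02di

Shift to the Maidenhead origin (180°W, 90°S): lon 20.3029, lat 172.3521.
Field (20°×10°, letters A–R): 20.3029/20 → 1 → B, 172.3521/10 → 17 → R; chars BR.
Square (2°×1°, digits 0–9): 0.3029/2 → 0, 2.3521/1 → 2; chars 02.
Subsquare (5′×2.5′, letters a–x): 0.3029/0.0833333 → 3 → d, 0.3521/0.0416667 → 8 → i; chars di.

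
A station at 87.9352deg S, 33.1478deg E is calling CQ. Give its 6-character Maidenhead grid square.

Shift to the Maidenhead origin (180°W, 90°S): lon 213.1478, lat 2.0648.
Field: 213.1478/20 → 10 → K, 2.0648/10 → 0 → A; chars KA.
Square: 13.1478/2 → 6, 2.0648/1 → 2; chars 62.
Subsquare: 1.1478/0.0833333 → 13 → n, 0.0648/0.0416667 → 1 → b; chars nb.

KA62nb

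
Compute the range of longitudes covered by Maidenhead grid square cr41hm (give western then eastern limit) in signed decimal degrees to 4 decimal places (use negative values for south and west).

-131.4167, -131.3333

Field C=2, R=17: +2·20° lon, +17·10° lat → SW at lon -140°, lat 80°.
Square 4, 1: +4·2° lon, +1·1° lat → SW at lon -132°, lat 81°.
Subsquare h=7, m=12: +7·0.0833333° lon, +12·0.0416667° lat → SW at lon -131.417°, lat 81.5°.
Cell spans 0.0833333° lon × 0.0416667° lat.
west -131.4167, east -131.3333.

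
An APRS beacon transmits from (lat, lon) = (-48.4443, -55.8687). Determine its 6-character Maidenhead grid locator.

Offset from 180°W / 90°S: lon 124.1313°, lat 41.5557°.
Field: lon ⌊124.1313/20⌋ = 6 → G; lat ⌊41.5557/10⌋ = 4 → E.
Square: lon ⌊4.1313/2⌋ = 2; lat ⌊1.5557/1⌋ = 1.
Subsquare: lon ⌊0.1313/0.0833333⌋ = 1 → b; lat ⌊0.5557/0.0416667⌋ = 13 → n.

GE21bn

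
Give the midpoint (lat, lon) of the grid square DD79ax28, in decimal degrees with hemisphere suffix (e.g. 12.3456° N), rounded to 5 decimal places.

Field D=3, D=3: +3·20° lon, +3·10° lat → SW at lon -120°, lat -60°.
Square 7, 9: +7·2° lon, +9·1° lat → SW at lon -106°, lat -51°.
Subsquare a=0, x=23: +0·0.0833333° lon, +23·0.0416667° lat → SW at lon -106°, lat -50.0417°.
Extended square 2, 8: +2·0.00833333° lon, +8·0.00416667° lat → SW at lon -105.983°, lat -50.0083°.
Cell spans 0.00833333° lon × 0.00416667° lat. Centre is SW corner plus half of each.
latitude 50.00625° S, longitude 105.97917° W.

50.00625° S, 105.97917° W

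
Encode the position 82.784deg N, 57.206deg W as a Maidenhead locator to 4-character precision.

GR12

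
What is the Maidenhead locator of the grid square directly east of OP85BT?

Longitude subsquare b = 1; +1 → 2 = c.
The latitude characters are unchanged.

OP85ct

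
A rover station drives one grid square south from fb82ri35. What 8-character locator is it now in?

FB82ri34

Latitude extended square 5; −1 → 4.
The longitude characters are unchanged.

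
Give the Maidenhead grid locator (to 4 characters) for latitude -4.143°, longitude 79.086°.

Shift to the Maidenhead origin (180°W, 90°S): lon 259.09, lat 85.86.
Field: lon ⌊259.09/20⌋ = 12 → M; lat ⌊85.86/10⌋ = 8 → I.
Square: lon ⌊19.09/2⌋ = 9; lat ⌊5.86/1⌋ = 5.

MI95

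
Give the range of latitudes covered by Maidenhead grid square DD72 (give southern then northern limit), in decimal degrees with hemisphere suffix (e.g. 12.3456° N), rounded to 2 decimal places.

58.00° S, 57.00° S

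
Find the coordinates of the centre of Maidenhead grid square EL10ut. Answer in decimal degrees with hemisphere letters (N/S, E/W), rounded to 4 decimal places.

20.8125° N, 96.2917° W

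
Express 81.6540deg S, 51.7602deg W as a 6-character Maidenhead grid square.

GA48ci

Offset from 180°W / 90°S: lon 128.2398°, lat 8.3460°.
Field: lon ⌊128.2398/20⌋ = 6 → G; lat ⌊8.3460/10⌋ = 0 → A.
Square: lon ⌊8.2398/2⌋ = 4; lat ⌊8.3460/1⌋ = 8.
Subsquare: lon ⌊0.2398/0.0833333⌋ = 2 → c; lat ⌊0.3460/0.0416667⌋ = 8 → i.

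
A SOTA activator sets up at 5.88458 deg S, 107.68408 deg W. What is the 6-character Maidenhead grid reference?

DI64dc

Add 180° to longitude and 90° to latitude: 72.3159, 84.1154.
Field (20°×10°, letters A–R): lon ⌊72.3159/20⌋ = 3 → D; lat ⌊84.1154/10⌋ = 8 → I.
Square (2°×1°, digits 0–9): lon ⌊12.3159/2⌋ = 6; lat ⌊4.1154/1⌋ = 4.
Subsquare (5′×2.5′, letters a–x): lon ⌊0.3159/0.0833333⌋ = 3 → d; lat ⌊0.1154/0.0416667⌋ = 2 → c.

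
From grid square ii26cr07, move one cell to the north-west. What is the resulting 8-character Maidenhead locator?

II26br98

Longitude extended square 0; −1 → -1, wraps to 9, carry into subsquare.
Longitude subsquare c = 2; −1 → 1 = b.
Latitude extended square 7; +1 → 8.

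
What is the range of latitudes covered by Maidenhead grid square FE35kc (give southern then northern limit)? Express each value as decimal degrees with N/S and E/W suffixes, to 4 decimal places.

Field F=5, E=4: +5·20° lon, +4·10° lat → SW at lon -80°, lat -50°.
Square 3, 5: +3·2° lon, +5·1° lat → SW at lon -74°, lat -45°.
Subsquare k=10, c=2: +10·0.0833333° lon, +2·0.0416667° lat → SW at lon -73.1667°, lat -44.9167°.
Cell spans 0.0833333° lon × 0.0416667° lat.
south 44.9167° S, north 44.8750° S.

44.9167° S, 44.8750° S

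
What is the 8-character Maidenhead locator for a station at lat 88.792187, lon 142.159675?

QR18bt90

Offset from 180°W / 90°S: lon 322.15967°, lat 178.79219°.
Field: 322.15967/20 → 16 → Q, 178.79219/10 → 17 → R; chars QR.
Square: 2.15967/2 → 1, 8.79219/1 → 8; chars 18.
Subsquare: 0.15967/0.0833333 → 1 → b, 0.79219/0.0416667 → 19 → t; chars bt.
Extended square: 0.07634/0.00833333 → 9, 0.00052/0.00416667 → 0; chars 90.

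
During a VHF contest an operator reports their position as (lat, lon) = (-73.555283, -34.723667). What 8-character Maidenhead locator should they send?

HB26pk36

Add 180° to longitude and 90° to latitude: 145.27633, 16.44472.
Field (20°×10°, letters A–R): 145.27633/20 → 7 → H, 16.44472/10 → 1 → B; chars HB.
Square (2°×1°, digits 0–9): 5.27633/2 → 2, 6.44472/1 → 6; chars 26.
Subsquare (5′×2.5′, letters a–x): 1.27633/0.0833333 → 15 → p, 0.44472/0.0416667 → 10 → k; chars pk.
Extended square (30″×15″, digits 0–9): 0.02633/0.00833333 → 3, 0.02805/0.00416667 → 6; chars 36.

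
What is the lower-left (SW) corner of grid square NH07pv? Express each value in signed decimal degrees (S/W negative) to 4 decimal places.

-12.1250, 81.2500

Field N=13, H=7: +13·20° lon, +7·10° lat → SW at lon 80°, lat -20°.
Square 0, 7: +0·2° lon, +7·1° lat → SW at lon 80°, lat -13°.
Subsquare p=15, v=21: +15·0.0833333° lon, +21·0.0416667° lat → SW at lon 81.25°, lat -12.125°.
latitude -12.1250, longitude 81.2500.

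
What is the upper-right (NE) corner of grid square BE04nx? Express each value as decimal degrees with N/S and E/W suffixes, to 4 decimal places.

45.0000° S, 158.8333° W

Field B=1, E=4: +1·20° lon, +4·10° lat → SW at lon -160°, lat -50°.
Square 0, 4: +0·2° lon, +4·1° lat → SW at lon -160°, lat -46°.
Subsquare n=13, x=23: +13·0.0833333° lon, +23·0.0416667° lat → SW at lon -158.917°, lat -45.0417°.
Cell spans 0.0833333° lon × 0.0416667° lat. NE corner is SW corner plus one full cell.
latitude 45.0000° S, longitude 158.8333° W.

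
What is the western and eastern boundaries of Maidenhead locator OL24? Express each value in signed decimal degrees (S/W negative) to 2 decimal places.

104.00, 106.00

Field O=14, L=11: +14·20° lon, +11·10° lat → SW at lon 100°, lat 20°.
Square 2, 4: +2·2° lon, +4·1° lat → SW at lon 104°, lat 24°.
Cell spans 2° lon × 1° lat.
west 104.00, east 106.00.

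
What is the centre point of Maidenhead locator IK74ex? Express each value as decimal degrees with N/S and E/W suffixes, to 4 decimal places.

14.9792° N, 5.6250° W

Field I=8, K=10: +8·20° lon, +10·10° lat → SW at lon -20°, lat 10°.
Square 7, 4: +7·2° lon, +4·1° lat → SW at lon -6°, lat 14°.
Subsquare e=4, x=23: +4·0.0833333° lon, +23·0.0416667° lat → SW at lon -5.66667°, lat 14.9583°.
Cell spans 0.0833333° lon × 0.0416667° lat. Centre is SW corner plus half of each.
latitude 14.9792° N, longitude 5.6250° W.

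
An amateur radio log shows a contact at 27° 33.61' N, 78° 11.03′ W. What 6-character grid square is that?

Offset from 180°W / 90°S: lon 101.8162°, lat 117.5602°.
Field: 101.8162/20 → 5 → F, 117.5602/10 → 11 → L; chars FL.
Square: 1.8162/2 → 0, 7.5602/1 → 7; chars 07.
Subsquare: 1.8162/0.0833333 → 21 → v, 0.5602/0.0416667 → 13 → n; chars vn.

FL07vn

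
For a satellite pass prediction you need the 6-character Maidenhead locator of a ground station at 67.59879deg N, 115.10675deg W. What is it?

DP27ko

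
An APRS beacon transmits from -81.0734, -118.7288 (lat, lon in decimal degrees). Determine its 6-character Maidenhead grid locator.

Shift to the Maidenhead origin (180°W, 90°S): lon 61.2712, lat 8.9266.
Field (20°×10°, letters A–R): lon ⌊61.2712/20⌋ = 3 → D; lat ⌊8.9266/10⌋ = 0 → A.
Square (2°×1°, digits 0–9): lon ⌊1.2712/2⌋ = 0; lat ⌊8.9266/1⌋ = 8.
Subsquare (5′×2.5′, letters a–x): lon ⌊1.2712/0.0833333⌋ = 15 → p; lat ⌊0.9266/0.0416667⌋ = 22 → w.

DA08pw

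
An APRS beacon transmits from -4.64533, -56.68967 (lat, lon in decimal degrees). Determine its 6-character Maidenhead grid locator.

Offset from 180°W / 90°S: lon 123.3103°, lat 85.3547°.
Field: 123.3103/20 → 6 → G, 85.3547/10 → 8 → I; chars GI.
Square: 3.3103/2 → 1, 5.3547/1 → 5; chars 15.
Subsquare: 1.3103/0.0833333 → 15 → p, 0.3547/0.0416667 → 8 → i; chars pi.

GI15pi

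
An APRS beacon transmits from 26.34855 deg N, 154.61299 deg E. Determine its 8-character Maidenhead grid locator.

QL76hi33

Add 180° to longitude and 90° to latitude: 334.61299, 116.34855.
Field: lon ⌊334.61299/20⌋ = 16 → Q; lat ⌊116.34855/10⌋ = 11 → L.
Square: lon ⌊14.61299/2⌋ = 7; lat ⌊6.34855/1⌋ = 6.
Subsquare: lon ⌊0.61299/0.0833333⌋ = 7 → h; lat ⌊0.34855/0.0416667⌋ = 8 → i.
Extended square: lon ⌊0.02966/0.00833333⌋ = 3; lat ⌊0.01522/0.00416667⌋ = 3.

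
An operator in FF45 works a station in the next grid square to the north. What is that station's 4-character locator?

FF46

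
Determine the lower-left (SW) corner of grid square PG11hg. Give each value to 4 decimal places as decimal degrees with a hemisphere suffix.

28.7500° S, 122.5833° E

Field P=15, G=6: +15·20° lon, +6·10° lat → SW at lon 120°, lat -30°.
Square 1, 1: +1·2° lon, +1·1° lat → SW at lon 122°, lat -29°.
Subsquare h=7, g=6: +7·0.0833333° lon, +6·0.0416667° lat → SW at lon 122.583°, lat -28.75°.
latitude 28.7500° S, longitude 122.5833° E.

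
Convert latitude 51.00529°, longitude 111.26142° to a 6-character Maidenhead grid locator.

Shift to the Maidenhead origin (180°W, 90°S): lon 291.2614, lat 141.0053.
Field: lon ⌊291.2614/20⌋ = 14 → O; lat ⌊141.0053/10⌋ = 14 → O.
Square: lon ⌊11.2614/2⌋ = 5; lat ⌊1.0053/1⌋ = 1.
Subsquare: lon ⌊1.2614/0.0833333⌋ = 15 → p; lat ⌊0.0053/0.0416667⌋ = 0 → a.

OO51pa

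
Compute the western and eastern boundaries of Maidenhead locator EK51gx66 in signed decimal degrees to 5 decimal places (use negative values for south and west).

Field E=4, K=10: +4·20° lon, +10·10° lat → SW at lon -100°, lat 10°.
Square 5, 1: +5·2° lon, +1·1° lat → SW at lon -90°, lat 11°.
Subsquare g=6, x=23: +6·0.0833333° lon, +23·0.0416667° lat → SW at lon -89.5°, lat 11.9583°.
Extended square 6, 6: +6·0.00833333° lon, +6·0.00416667° lat → SW at lon -89.45°, lat 11.9833°.
Cell spans 0.00833333° lon × 0.00416667° lat.
west -89.45000, east -89.44167.

-89.45000, -89.44167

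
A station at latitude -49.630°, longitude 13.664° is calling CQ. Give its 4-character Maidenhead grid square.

JE60

Offset from 180°W / 90°S: lon 193.66°, lat 40.37°.
Field: lon ⌊193.66/20⌋ = 9 → J; lat ⌊40.37/10⌋ = 4 → E.
Square: lon ⌊13.66/2⌋ = 6; lat ⌊0.37/1⌋ = 0.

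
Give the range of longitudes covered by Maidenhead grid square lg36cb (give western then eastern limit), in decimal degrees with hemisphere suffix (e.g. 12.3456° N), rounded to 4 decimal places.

Field L=11, G=6: +11·20° lon, +6·10° lat → SW at lon 40°, lat -30°.
Square 3, 6: +3·2° lon, +6·1° lat → SW at lon 46°, lat -24°.
Subsquare c=2, b=1: +2·0.0833333° lon, +1·0.0416667° lat → SW at lon 46.1667°, lat -23.9583°.
Cell spans 0.0833333° lon × 0.0416667° lat.
west 46.1667° E, east 46.2500° E.

46.1667° E, 46.2500° E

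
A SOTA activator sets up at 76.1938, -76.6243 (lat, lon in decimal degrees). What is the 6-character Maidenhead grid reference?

FQ16qe

Add 180° to longitude and 90° to latitude: 103.3757, 166.1938.
Field (20°×10°, letters A–R): 103.3757/20 → 5 → F, 166.1938/10 → 16 → Q; chars FQ.
Square (2°×1°, digits 0–9): 3.3757/2 → 1, 6.1938/1 → 6; chars 16.
Subsquare (5′×2.5′, letters a–x): 1.3757/0.0833333 → 16 → q, 0.1938/0.0416667 → 4 → e; chars qe.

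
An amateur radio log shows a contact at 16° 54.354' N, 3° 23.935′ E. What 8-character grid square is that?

JK16qv77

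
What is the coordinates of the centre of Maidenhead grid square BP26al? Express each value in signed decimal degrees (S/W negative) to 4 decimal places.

Field B=1, P=15: +1·20° lon, +15·10° lat → SW at lon -160°, lat 60°.
Square 2, 6: +2·2° lon, +6·1° lat → SW at lon -156°, lat 66°.
Subsquare a=0, l=11: +0·0.0833333° lon, +11·0.0416667° lat → SW at lon -156°, lat 66.4583°.
Cell spans 0.0833333° lon × 0.0416667° lat. Centre is SW corner plus half of each.
latitude 66.4792, longitude -155.9583.

66.4792, -155.9583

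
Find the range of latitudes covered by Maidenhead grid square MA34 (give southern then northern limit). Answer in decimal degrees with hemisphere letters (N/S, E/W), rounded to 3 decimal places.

86.000° S, 85.000° S

Field M=12, A=0: +12·20° lon, +0·10° lat → SW at lon 60°, lat -90°.
Square 3, 4: +3·2° lon, +4·1° lat → SW at lon 66°, lat -86°.
Cell spans 2° lon × 1° lat.
south 86.000° S, north 85.000° S.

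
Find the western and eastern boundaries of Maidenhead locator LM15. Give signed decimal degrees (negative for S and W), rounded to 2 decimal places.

42.00, 44.00

Field L=11, M=12: +11·20° lon, +12·10° lat → SW at lon 40°, lat 30°.
Square 1, 5: +1·2° lon, +5·1° lat → SW at lon 42°, lat 35°.
Cell spans 2° lon × 1° lat.
west 42.00, east 44.00.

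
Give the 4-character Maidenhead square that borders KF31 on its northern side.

KF32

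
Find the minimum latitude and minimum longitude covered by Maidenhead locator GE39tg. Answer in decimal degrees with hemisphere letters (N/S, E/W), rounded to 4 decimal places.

40.7500° S, 52.4167° W

Field G=6, E=4: +6·20° lon, +4·10° lat → SW at lon -60°, lat -50°.
Square 3, 9: +3·2° lon, +9·1° lat → SW at lon -54°, lat -41°.
Subsquare t=19, g=6: +19·0.0833333° lon, +6·0.0416667° lat → SW at lon -52.4167°, lat -40.75°.
latitude 40.7500° S, longitude 52.4167° W.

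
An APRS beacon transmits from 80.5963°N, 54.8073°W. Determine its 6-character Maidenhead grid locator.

Shift to the Maidenhead origin (180°W, 90°S): lon 125.1927, lat 170.5963.
Field: 125.1927/20 → 6 → G, 170.5963/10 → 17 → R; chars GR.
Square: 5.1927/2 → 2, 0.5963/1 → 0; chars 20.
Subsquare: 1.1927/0.0833333 → 14 → o, 0.5963/0.0416667 → 14 → o; chars oo.

GR20oo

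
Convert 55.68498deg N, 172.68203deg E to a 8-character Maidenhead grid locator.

RO65iq14

Add 180° to longitude and 90° to latitude: 352.68203, 145.68498.
Field: lon ⌊352.68203/20⌋ = 17 → R; lat ⌊145.68498/10⌋ = 14 → O.
Square: lon ⌊12.68203/2⌋ = 6; lat ⌊5.68498/1⌋ = 5.
Subsquare: lon ⌊0.68203/0.0833333⌋ = 8 → i; lat ⌊0.68498/0.0416667⌋ = 16 → q.
Extended square: lon ⌊0.01536/0.00833333⌋ = 1; lat ⌊0.01831/0.00416667⌋ = 4.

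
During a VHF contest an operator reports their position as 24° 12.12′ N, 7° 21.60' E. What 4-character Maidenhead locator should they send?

Shift to the Maidenhead origin (180°W, 90°S): lon 187.36, lat 114.20.
Field: 187.36/20 → 9 → J, 114.20/10 → 11 → L; chars JL.
Square: 7.36/2 → 3, 4.20/1 → 4; chars 34.

JL34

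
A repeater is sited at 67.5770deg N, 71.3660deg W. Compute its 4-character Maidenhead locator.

Shift to the Maidenhead origin (180°W, 90°S): lon 108.63, lat 157.58.
Field: lon ⌊108.63/20⌋ = 5 → F; lat ⌊157.58/10⌋ = 15 → P.
Square: lon ⌊8.63/2⌋ = 4; lat ⌊7.58/1⌋ = 7.

FP47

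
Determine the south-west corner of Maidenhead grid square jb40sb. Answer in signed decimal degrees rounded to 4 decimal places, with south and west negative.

-79.9583, 9.5000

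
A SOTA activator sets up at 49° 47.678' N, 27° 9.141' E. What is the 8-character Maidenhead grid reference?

KN39nt80

Shift to the Maidenhead origin (180°W, 90°S): lon 207.15235, lat 139.79463.
Field: lon ⌊207.15235/20⌋ = 10 → K; lat ⌊139.79463/10⌋ = 13 → N.
Square: lon ⌊7.15235/2⌋ = 3; lat ⌊9.79463/1⌋ = 9.
Subsquare: lon ⌊1.15235/0.0833333⌋ = 13 → n; lat ⌊0.79463/0.0416667⌋ = 19 → t.
Extended square: lon ⌊0.06902/0.00833333⌋ = 8; lat ⌊0.00297/0.00416667⌋ = 0.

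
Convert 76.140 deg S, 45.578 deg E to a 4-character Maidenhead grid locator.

Shift to the Maidenhead origin (180°W, 90°S): lon 225.58, lat 13.86.
Field: lon ⌊225.58/20⌋ = 11 → L; lat ⌊13.86/10⌋ = 1 → B.
Square: lon ⌊5.58/2⌋ = 2; lat ⌊3.86/1⌋ = 3.

LB23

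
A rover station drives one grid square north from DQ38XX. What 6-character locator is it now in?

Latitude subsquare x = 23; +1 → 24, wraps to 0 = a, carry into square.
Latitude square 8; +1 → 9.
The longitude characters are unchanged.

DQ39xa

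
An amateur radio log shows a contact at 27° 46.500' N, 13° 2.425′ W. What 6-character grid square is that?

Add 180° to longitude and 90° to latitude: 166.9596, 117.7750.
Field: lon ⌊166.9596/20⌋ = 8 → I; lat ⌊117.7750/10⌋ = 11 → L.
Square: lon ⌊6.9596/2⌋ = 3; lat ⌊7.7750/1⌋ = 7.
Subsquare: lon ⌊0.9596/0.0833333⌋ = 11 → l; lat ⌊0.7750/0.0416667⌋ = 18 → s.

IL37ls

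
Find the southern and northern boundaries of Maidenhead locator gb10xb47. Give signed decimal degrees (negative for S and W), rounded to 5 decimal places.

-79.92917, -79.92500

Field G=6, B=1: +6·20° lon, +1·10° lat → SW at lon -60°, lat -80°.
Square 1, 0: +1·2° lon, +0·1° lat → SW at lon -58°, lat -80°.
Subsquare x=23, b=1: +23·0.0833333° lon, +1·0.0416667° lat → SW at lon -56.0833°, lat -79.9583°.
Extended square 4, 7: +4·0.00833333° lon, +7·0.00416667° lat → SW at lon -56.05°, lat -79.9292°.
Cell spans 0.00833333° lon × 0.00416667° lat.
south -79.92917, north -79.92500.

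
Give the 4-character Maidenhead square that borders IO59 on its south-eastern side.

Longitude square 5; +1 → 6.
Latitude square 9; −1 → 8.

IO68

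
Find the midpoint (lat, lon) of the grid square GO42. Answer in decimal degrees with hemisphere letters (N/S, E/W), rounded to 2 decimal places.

Field G=6, O=14: +6·20° lon, +14·10° lat → SW at lon -60°, lat 50°.
Square 4, 2: +4·2° lon, +2·1° lat → SW at lon -52°, lat 52°.
Cell spans 2° lon × 1° lat. Centre is SW corner plus half of each.
latitude 52.50° N, longitude 51.00° W.

52.50° N, 51.00° W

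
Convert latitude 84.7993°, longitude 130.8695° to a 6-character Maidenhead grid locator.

PR54kt

Shift to the Maidenhead origin (180°W, 90°S): lon 310.8695, lat 174.7993.
Field: 310.8695/20 → 15 → P, 174.7993/10 → 17 → R; chars PR.
Square: 10.8695/2 → 5, 4.7993/1 → 4; chars 54.
Subsquare: 0.8695/0.0833333 → 10 → k, 0.7993/0.0416667 → 19 → t; chars kt.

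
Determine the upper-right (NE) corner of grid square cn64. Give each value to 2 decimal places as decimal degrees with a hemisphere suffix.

45.00° N, 126.00° W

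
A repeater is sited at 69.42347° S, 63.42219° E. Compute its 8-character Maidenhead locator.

MC10rn08

Offset from 180°W / 90°S: lon 243.42219°, lat 20.57653°.
Field: 243.42219/20 → 12 → M, 20.57653/10 → 2 → C; chars MC.
Square: 3.42219/2 → 1, 0.57653/1 → 0; chars 10.
Subsquare: 1.42219/0.0833333 → 17 → r, 0.57653/0.0416667 → 13 → n; chars rn.
Extended square: 0.00552/0.00833333 → 0, 0.03486/0.00416667 → 8; chars 08.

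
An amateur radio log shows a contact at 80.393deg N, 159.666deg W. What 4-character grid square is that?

BR00

Add 180° to longitude and 90° to latitude: 20.33, 170.39.
Field: lon ⌊20.33/20⌋ = 1 → B; lat ⌊170.39/10⌋ = 17 → R.
Square: lon ⌊0.33/2⌋ = 0; lat ⌊0.39/1⌋ = 0.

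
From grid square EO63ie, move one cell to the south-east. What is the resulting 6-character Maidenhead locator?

EO63jd

Longitude subsquare i = 8; +1 → 9 = j.
Latitude subsquare e = 4; −1 → 3 = d.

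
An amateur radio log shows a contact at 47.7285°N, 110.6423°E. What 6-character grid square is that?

ON57hr

Offset from 180°W / 90°S: lon 290.6423°, lat 137.7285°.
Field: 290.6423/20 → 14 → O, 137.7285/10 → 13 → N; chars ON.
Square: 10.6423/2 → 5, 7.7285/1 → 7; chars 57.
Subsquare: 0.6423/0.0833333 → 7 → h, 0.7285/0.0416667 → 17 → r; chars hr.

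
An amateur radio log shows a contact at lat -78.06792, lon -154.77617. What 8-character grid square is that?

Offset from 180°W / 90°S: lon 25.22383°, lat 11.93208°.
Field: lon ⌊25.22383/20⌋ = 1 → B; lat ⌊11.93208/10⌋ = 1 → B.
Square: lon ⌊5.22383/2⌋ = 2; lat ⌊1.93208/1⌋ = 1.
Subsquare: lon ⌊1.22383/0.0833333⌋ = 14 → o; lat ⌊0.93208/0.0416667⌋ = 22 → w.
Extended square: lon ⌊0.05716/0.00833333⌋ = 6; lat ⌊0.01541/0.00416667⌋ = 3.

BB21ow63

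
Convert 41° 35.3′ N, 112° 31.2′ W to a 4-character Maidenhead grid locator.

DN31

Offset from 180°W / 90°S: lon 67.48°, lat 131.59°.
Field: 67.48/20 → 3 → D, 131.59/10 → 13 → N; chars DN.
Square: 7.48/2 → 3, 1.59/1 → 1; chars 31.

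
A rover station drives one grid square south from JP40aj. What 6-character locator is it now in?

Latitude subsquare j = 9; −1 → 8 = i.
The longitude characters are unchanged.

JP40ai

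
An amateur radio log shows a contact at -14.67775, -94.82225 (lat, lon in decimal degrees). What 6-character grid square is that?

EH25oh

Offset from 180°W / 90°S: lon 85.1778°, lat 75.3222°.
Field (20°×10°, letters A–R): lon ⌊85.1778/20⌋ = 4 → E; lat ⌊75.3222/10⌋ = 7 → H.
Square (2°×1°, digits 0–9): lon ⌊5.1778/2⌋ = 2; lat ⌊5.3222/1⌋ = 5.
Subsquare (5′×2.5′, letters a–x): lon ⌊1.1778/0.0833333⌋ = 14 → o; lat ⌊0.3222/0.0416667⌋ = 7 → h.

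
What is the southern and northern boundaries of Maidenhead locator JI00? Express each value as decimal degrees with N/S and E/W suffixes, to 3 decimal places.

10.000° S, 9.000° S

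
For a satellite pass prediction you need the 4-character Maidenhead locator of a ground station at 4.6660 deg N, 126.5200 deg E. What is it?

PJ34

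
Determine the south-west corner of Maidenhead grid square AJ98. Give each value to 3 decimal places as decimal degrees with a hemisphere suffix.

Field A=0, J=9: +0·20° lon, +9·10° lat → SW at lon -180°, lat 0°.
Square 9, 8: +9·2° lon, +8·1° lat → SW at lon -162°, lat 8°.
latitude 8.000° N, longitude 162.000° W.

8.000° N, 162.000° W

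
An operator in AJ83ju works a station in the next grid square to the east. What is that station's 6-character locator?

Longitude subsquare j = 9; +1 → 10 = k.
The latitude characters are unchanged.

AJ83ku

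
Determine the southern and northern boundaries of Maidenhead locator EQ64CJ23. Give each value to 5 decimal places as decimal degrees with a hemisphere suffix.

74.38750° N, 74.39167° N

Field E=4, Q=16: +4·20° lon, +16·10° lat → SW at lon -100°, lat 70°.
Square 6, 4: +6·2° lon, +4·1° lat → SW at lon -88°, lat 74°.
Subsquare c=2, j=9: +2·0.0833333° lon, +9·0.0416667° lat → SW at lon -87.8333°, lat 74.375°.
Extended square 2, 3: +2·0.00833333° lon, +3·0.00416667° lat → SW at lon -87.8167°, lat 74.3875°.
Cell spans 0.00833333° lon × 0.00416667° lat.
south 74.38750° N, north 74.39167° N.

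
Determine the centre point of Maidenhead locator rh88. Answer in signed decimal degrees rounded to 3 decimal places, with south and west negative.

Field R=17, H=7: +17·20° lon, +7·10° lat → SW at lon 160°, lat -20°.
Square 8, 8: +8·2° lon, +8·1° lat → SW at lon 176°, lat -12°.
Cell spans 2° lon × 1° lat. Centre is SW corner plus half of each.
latitude -11.500, longitude 177.000.

-11.500, 177.000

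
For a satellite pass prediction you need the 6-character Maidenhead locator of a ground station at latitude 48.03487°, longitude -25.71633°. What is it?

HN78da

Offset from 180°W / 90°S: lon 154.2837°, lat 138.0349°.
Field (20°×10°, letters A–R): lon ⌊154.2837/20⌋ = 7 → H; lat ⌊138.0349/10⌋ = 13 → N.
Square (2°×1°, digits 0–9): lon ⌊14.2837/2⌋ = 7; lat ⌊8.0349/1⌋ = 8.
Subsquare (5′×2.5′, letters a–x): lon ⌊0.2837/0.0833333⌋ = 3 → d; lat ⌊0.0349/0.0416667⌋ = 0 → a.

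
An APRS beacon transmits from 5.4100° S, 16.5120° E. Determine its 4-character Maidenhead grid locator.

JI84

Add 180° to longitude and 90° to latitude: 196.51, 84.59.
Field (20°×10°, letters A–R): lon ⌊196.51/20⌋ = 9 → J; lat ⌊84.59/10⌋ = 8 → I.
Square (2°×1°, digits 0–9): lon ⌊16.51/2⌋ = 8; lat ⌊4.59/1⌋ = 4.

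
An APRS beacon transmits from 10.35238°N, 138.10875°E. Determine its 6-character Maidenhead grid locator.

PK90bi

Shift to the Maidenhead origin (180°W, 90°S): lon 318.1087, lat 100.3524.
Field: 318.1087/20 → 15 → P, 100.3524/10 → 10 → K; chars PK.
Square: 18.1087/2 → 9, 0.3524/1 → 0; chars 90.
Subsquare: 0.1087/0.0833333 → 1 → b, 0.3524/0.0416667 → 8 → i; chars bi.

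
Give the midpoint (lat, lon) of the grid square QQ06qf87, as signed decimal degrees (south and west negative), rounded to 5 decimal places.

76.23958, 141.40417

Field Q=16, Q=16: +16·20° lon, +16·10° lat → SW at lon 140°, lat 70°.
Square 0, 6: +0·2° lon, +6·1° lat → SW at lon 140°, lat 76°.
Subsquare q=16, f=5: +16·0.0833333° lon, +5·0.0416667° lat → SW at lon 141.333°, lat 76.2083°.
Extended square 8, 7: +8·0.00833333° lon, +7·0.00416667° lat → SW at lon 141.4°, lat 76.2375°.
Cell spans 0.00833333° lon × 0.00416667° lat. Centre is SW corner plus half of each.
latitude 76.23958, longitude 141.40417.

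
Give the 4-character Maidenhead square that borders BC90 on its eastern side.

CC00

Longitude square 9; +1 → 10, wraps to 0, carry into field.
Longitude field B = 1; +1 → 2 = C.
The latitude characters are unchanged.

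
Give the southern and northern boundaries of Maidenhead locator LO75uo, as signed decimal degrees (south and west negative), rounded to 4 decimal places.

55.5833, 55.6250

Field L=11, O=14: +11·20° lon, +14·10° lat → SW at lon 40°, lat 50°.
Square 7, 5: +7·2° lon, +5·1° lat → SW at lon 54°, lat 55°.
Subsquare u=20, o=14: +20·0.0833333° lon, +14·0.0416667° lat → SW at lon 55.6667°, lat 55.5833°.
Cell spans 0.0833333° lon × 0.0416667° lat.
south 55.5833, north 55.6250.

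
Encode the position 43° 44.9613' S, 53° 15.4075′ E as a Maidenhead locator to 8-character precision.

Shift to the Maidenhead origin (180°W, 90°S): lon 233.25679, lat 46.25064.
Field: 233.25679/20 → 11 → L, 46.25064/10 → 4 → E; chars LE.
Square: 13.25679/2 → 6, 6.25064/1 → 6; chars 66.
Subsquare: 1.25679/0.0833333 → 15 → p, 0.25064/0.0416667 → 6 → g; chars pg.
Extended square: 0.00679/0.00833333 → 0, 0.00064/0.00416667 → 0; chars 00.

LE66pg00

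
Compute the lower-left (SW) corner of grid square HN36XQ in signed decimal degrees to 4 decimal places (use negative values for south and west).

Field H=7, N=13: +7·20° lon, +13·10° lat → SW at lon -40°, lat 40°.
Square 3, 6: +3·2° lon, +6·1° lat → SW at lon -34°, lat 46°.
Subsquare x=23, q=16: +23·0.0833333° lon, +16·0.0416667° lat → SW at lon -32.0833°, lat 46.6667°.
latitude 46.6667, longitude -32.0833.

46.6667, -32.0833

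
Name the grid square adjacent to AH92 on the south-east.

Longitude square 9; +1 → 10, wraps to 0, carry into field.
Longitude field A = 0; +1 → 1 = B.
Latitude square 2; −1 → 1.

BH01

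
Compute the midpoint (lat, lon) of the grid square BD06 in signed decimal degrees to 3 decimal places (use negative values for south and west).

-53.500, -159.000

Field B=1, D=3: +1·20° lon, +3·10° lat → SW at lon -160°, lat -60°.
Square 0, 6: +0·2° lon, +6·1° lat → SW at lon -160°, lat -54°.
Cell spans 2° lon × 1° lat. Centre is SW corner plus half of each.
latitude -53.500, longitude -159.000.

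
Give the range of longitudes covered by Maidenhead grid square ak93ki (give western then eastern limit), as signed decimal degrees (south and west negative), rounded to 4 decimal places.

Field A=0, K=10: +0·20° lon, +10·10° lat → SW at lon -180°, lat 10°.
Square 9, 3: +9·2° lon, +3·1° lat → SW at lon -162°, lat 13°.
Subsquare k=10, i=8: +10·0.0833333° lon, +8·0.0416667° lat → SW at lon -161.167°, lat 13.3333°.
Cell spans 0.0833333° lon × 0.0416667° lat.
west -161.1667, east -161.0833.

-161.1667, -161.0833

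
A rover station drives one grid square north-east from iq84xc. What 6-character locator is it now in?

IQ94ad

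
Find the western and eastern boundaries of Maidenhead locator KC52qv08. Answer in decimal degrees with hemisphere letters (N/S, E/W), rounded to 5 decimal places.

Field K=10, C=2: +10·20° lon, +2·10° lat → SW at lon 20°, lat -70°.
Square 5, 2: +5·2° lon, +2·1° lat → SW at lon 30°, lat -68°.
Subsquare q=16, v=21: +16·0.0833333° lon, +21·0.0416667° lat → SW at lon 31.3333°, lat -67.125°.
Extended square 0, 8: +0·0.00833333° lon, +8·0.00416667° lat → SW at lon 31.3333°, lat -67.0917°.
Cell spans 0.00833333° lon × 0.00416667° lat.
west 31.33333° E, east 31.34167° E.

31.33333° E, 31.34167° E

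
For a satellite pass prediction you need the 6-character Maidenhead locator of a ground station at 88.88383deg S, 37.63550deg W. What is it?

Offset from 180°W / 90°S: lon 142.3645°, lat 1.1162°.
Field: 142.3645/20 → 7 → H, 1.1162/10 → 0 → A; chars HA.
Square: 2.3645/2 → 1, 1.1162/1 → 1; chars 11.
Subsquare: 0.3645/0.0833333 → 4 → e, 0.1162/0.0416667 → 2 → c; chars ec.

HA11ec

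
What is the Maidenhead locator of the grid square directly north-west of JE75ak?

Longitude subsquare a = 0; −1 → -1, wraps to 23 = x, carry into square.
Longitude square 7; −1 → 6.
Latitude subsquare k = 10; +1 → 11 = l.

JE65xl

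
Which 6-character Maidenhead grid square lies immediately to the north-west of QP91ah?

QP81xi

Longitude subsquare a = 0; −1 → -1, wraps to 23 = x, carry into square.
Longitude square 9; −1 → 8.
Latitude subsquare h = 7; +1 → 8 = i.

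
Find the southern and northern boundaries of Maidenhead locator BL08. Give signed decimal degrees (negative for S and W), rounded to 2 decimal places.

Field B=1, L=11: +1·20° lon, +11·10° lat → SW at lon -160°, lat 20°.
Square 0, 8: +0·2° lon, +8·1° lat → SW at lon -160°, lat 28°.
Cell spans 2° lon × 1° lat.
south 28.00, north 29.00.

28.00, 29.00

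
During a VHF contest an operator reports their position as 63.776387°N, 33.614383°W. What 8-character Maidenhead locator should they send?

Shift to the Maidenhead origin (180°W, 90°S): lon 146.38562, lat 153.77639.
Field: lon ⌊146.38562/20⌋ = 7 → H; lat ⌊153.77639/10⌋ = 15 → P.
Square: lon ⌊6.38562/2⌋ = 3; lat ⌊3.77639/1⌋ = 3.
Subsquare: lon ⌊0.38562/0.0833333⌋ = 4 → e; lat ⌊0.77639/0.0416667⌋ = 18 → s.
Extended square: lon ⌊0.05228/0.00833333⌋ = 6; lat ⌊0.02639/0.00416667⌋ = 6.

HP33es66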